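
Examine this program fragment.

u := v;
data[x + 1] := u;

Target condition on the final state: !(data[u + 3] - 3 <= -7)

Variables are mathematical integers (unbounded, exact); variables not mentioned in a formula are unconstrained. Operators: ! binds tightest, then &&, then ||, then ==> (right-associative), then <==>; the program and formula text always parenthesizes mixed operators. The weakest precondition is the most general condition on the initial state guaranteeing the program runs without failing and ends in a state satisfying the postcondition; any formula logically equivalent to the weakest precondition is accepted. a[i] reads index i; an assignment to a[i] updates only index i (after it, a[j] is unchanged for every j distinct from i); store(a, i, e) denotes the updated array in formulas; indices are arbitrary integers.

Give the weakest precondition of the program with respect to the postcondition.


Working backward. After the program, the postcondition !(data[u + 3] - 3 <= -7) must hold; in canonical form it is !(data[u + 3] <= -4).
Before data[x + 1] := u: !(store(data, x + 1, u)[u + 3] <= -4)
Before u := v: !(store(data, x + 1, v)[v + 3] <= -4)
Answer: WP = !(store(data, x + 1, v)[v + 3] <= -4)


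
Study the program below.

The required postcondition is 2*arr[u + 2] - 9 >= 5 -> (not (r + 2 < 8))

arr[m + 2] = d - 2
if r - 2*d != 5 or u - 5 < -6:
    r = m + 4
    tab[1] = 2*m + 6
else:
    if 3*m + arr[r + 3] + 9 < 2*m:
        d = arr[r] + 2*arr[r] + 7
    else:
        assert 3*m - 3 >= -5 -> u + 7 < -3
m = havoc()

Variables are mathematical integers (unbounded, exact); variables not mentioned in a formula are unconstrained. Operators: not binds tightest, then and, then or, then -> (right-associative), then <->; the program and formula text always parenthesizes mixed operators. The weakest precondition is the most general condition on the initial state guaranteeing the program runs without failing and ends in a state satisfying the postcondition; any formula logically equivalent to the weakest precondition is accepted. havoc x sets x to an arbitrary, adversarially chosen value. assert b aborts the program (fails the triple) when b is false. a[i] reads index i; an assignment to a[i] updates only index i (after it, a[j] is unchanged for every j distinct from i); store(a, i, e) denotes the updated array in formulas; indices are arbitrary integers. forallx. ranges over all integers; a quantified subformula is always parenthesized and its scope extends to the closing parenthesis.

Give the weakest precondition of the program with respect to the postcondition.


Working backward. After the program, the postcondition 2*arr[u + 2] - 9 >= 5 -> (not (r + 2 < 8)) must hold; in canonical form it is 2*arr[u + 2] >= 14 -> (not (r < 6)).
Before havoc m: 2*arr[u + 2] >= 14 -> (not (r < 6))
Then branch requires 2*arr[u + 2] >= 14 -> (not (m < 2)); else branch requires (arr[r + 3] + m < -9 -> (2*arr[u + 2] >= 14 -> (not (r < 6)))) and ((not (arr[r + 3] + m < -9)) -> ((3*m >= -2 -> u < -10) and (2*arr[u + 2] >= 14 -> (not (r < 6))))).
Before the if: ((r != 2*d + 5 or u < -1) -> (2*arr[u + 2] >= 14 -> (not (m < 2)))) and ((not (r != 2*d + 5 or u < -1)) -> ((arr[r + 3] + m < -9 -> (2*arr[u + 2] >= 14 -> (not (r < 6)))) and ((not (arr[r + 3] + m < -9)) -> ((3*m >= -2 -> u < -10) and (2*arr[u + 2] >= 14 -> (not (r < 6)))))))
Before arr[m + 2] := d - 2: ((r != 2*d + 5 or u < -1) -> (2*store(arr, m + 2, d - 2)[u + 2] >= 14 -> (not (m < 2)))) and ((not (r != 2*d + 5 or u < -1)) -> ((store(arr, m + 2, d - 2)[r + 3] + m < -9 -> (2*store(arr, m + 2, d - 2)[u + 2] >= 14 -> (not (r < 6)))) and ((not (store(arr, m + 2, d - 2)[r + 3] + m < -9)) -> ((3*m >= -2 -> u < -10) and (2*store(arr, m + 2, d - 2)[u + 2] >= 14 -> (not (r < 6)))))))
Answer: WP = ((r != 2*d + 5 or u < -1) -> (2*store(arr, m + 2, d - 2)[u + 2] >= 14 -> (not (m < 2)))) and ((not (r != 2*d + 5 or u < -1)) -> ((store(arr, m + 2, d - 2)[r + 3] + m < -9 -> (2*store(arr, m + 2, d - 2)[u + 2] >= 14 -> (not (r < 6)))) and ((not (store(arr, m + 2, d - 2)[r + 3] + m < -9)) -> ((3*m >= -2 -> u < -10) and (2*store(arr, m + 2, d - 2)[u + 2] >= 14 -> (not (r < 6)))))))


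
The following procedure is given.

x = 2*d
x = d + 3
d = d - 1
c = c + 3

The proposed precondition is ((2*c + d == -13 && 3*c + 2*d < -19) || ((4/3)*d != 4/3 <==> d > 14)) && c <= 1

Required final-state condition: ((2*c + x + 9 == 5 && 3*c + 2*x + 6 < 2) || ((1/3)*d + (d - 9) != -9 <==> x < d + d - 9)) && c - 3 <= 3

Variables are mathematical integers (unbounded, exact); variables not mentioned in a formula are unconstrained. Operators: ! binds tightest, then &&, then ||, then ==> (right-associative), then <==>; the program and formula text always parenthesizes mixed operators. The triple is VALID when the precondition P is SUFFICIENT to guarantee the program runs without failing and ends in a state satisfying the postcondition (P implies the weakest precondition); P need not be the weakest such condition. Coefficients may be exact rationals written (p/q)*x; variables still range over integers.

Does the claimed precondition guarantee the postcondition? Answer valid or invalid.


Working backward. After the program, the postcondition ((2*c + x + 9 == 5 && 3*c + 2*x + 6 < 2) || ((1/3)*d + (d - 9) != -9 <==> x < d + d - 9)) && c - 3 <= 3 must hold; in canonical form it is ((2*c + x == -4 && 3*c + 2*x < -4) || ((4/3)*d != 0 <==> x < 2*d - 9)) && c <= 6.
Before c := c + 3: ((2*c + x == -10 && 3*c + 2*x < -13) || ((4/3)*d != 0 <==> x < 2*d - 9)) && c <= 3
Before d := d - 1: ((2*c + x == -10 && 3*c + 2*x < -13) || ((4/3)*d != 4/3 <==> x < 2*d - 11)) && c <= 3
Before x := d + 3: ((2*c + d == -13 && 3*c + 2*d < -19) || ((4/3)*d != 4/3 <==> d > 14)) && c <= 3
Before x := 2*d: ((2*c + d == -13 && 3*c + 2*d < -19) || ((4/3)*d != 4/3 <==> d > 14)) && c <= 3
The weakest precondition is ((2*c + d == -13 && 3*c + 2*d < -19) || ((4/3)*d != 4/3 <==> d > 14)) && c <= 3.
Check whether ((2*c + d == -13 && 3*c + 2*d < -19) || ((4/3)*d != 4/3 <==> d > 14)) && c <= 1 implies it.
Every state satisfying the precondition satisfies the weakest precondition: the implication holds.
Answer: valid


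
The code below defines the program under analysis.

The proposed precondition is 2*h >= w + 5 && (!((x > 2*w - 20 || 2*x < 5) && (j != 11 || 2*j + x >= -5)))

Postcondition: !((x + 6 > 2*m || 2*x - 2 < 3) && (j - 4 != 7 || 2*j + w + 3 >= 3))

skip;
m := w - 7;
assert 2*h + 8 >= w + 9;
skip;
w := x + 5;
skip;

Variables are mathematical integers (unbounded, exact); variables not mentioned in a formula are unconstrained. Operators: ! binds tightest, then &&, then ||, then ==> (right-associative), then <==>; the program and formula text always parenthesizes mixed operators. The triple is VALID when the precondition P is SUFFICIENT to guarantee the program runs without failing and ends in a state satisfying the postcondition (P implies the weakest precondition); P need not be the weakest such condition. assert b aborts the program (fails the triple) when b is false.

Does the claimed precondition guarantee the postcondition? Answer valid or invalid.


Working backward. After the program, the postcondition !((x + 6 > 2*m || 2*x - 2 < 3) && (j - 4 != 7 || 2*j + w + 3 >= 3)) must hold; in canonical form it is !((x > 2*m - 6 || 2*x < 5) && (j != 11 || 2*j + w >= 0)).
Before skip: !((x > 2*m - 6 || 2*x < 5) && (j != 11 || 2*j + w >= 0))
Before w := x + 5: !((x > 2*m - 6 || 2*x < 5) && (j != 11 || 2*j + x >= -5))
Before skip: !((x > 2*m - 6 || 2*x < 5) && (j != 11 || 2*j + x >= -5))
Before assert 2*h + 8 >= w + 9: 2*h >= w + 1 && (!((x > 2*m - 6 || 2*x < 5) && (j != 11 || 2*j + x >= -5)))
Before m := w - 7: 2*h >= w + 1 && (!((x > 2*w - 20 || 2*x < 5) && (j != 11 || 2*j + x >= -5)))
Before skip: 2*h >= w + 1 && (!((x > 2*w - 20 || 2*x < 5) && (j != 11 || 2*j + x >= -5)))
The weakest precondition is 2*h >= w + 1 && (!((x > 2*w - 20 || 2*x < 5) && (j != 11 || 2*j + x >= -5))).
Check whether 2*h >= w + 5 && (!((x > 2*w - 20 || 2*x < 5) && (j != 11 || 2*j + x >= -5))) implies it.
Every state satisfying the precondition satisfies the weakest precondition: the implication holds.
Answer: valid


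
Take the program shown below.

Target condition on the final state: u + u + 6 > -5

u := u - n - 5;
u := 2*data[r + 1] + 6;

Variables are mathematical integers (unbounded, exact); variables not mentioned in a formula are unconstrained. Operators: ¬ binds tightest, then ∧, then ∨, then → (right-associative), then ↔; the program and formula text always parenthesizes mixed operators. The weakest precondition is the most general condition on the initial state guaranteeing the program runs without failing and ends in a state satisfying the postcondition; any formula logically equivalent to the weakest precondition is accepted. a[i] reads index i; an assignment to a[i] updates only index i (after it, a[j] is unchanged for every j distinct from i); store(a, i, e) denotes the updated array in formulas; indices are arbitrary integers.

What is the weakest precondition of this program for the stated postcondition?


Working backward. After the program, the postcondition u + u + 6 > -5 must hold; in canonical form it is 2*u > -11.
Before u := 2*data[r + 1] + 6: 4*data[r + 1] > -23
Before u := u - n - 5: 4*data[r + 1] > -23
Answer: WP = 4*data[r + 1] > -23


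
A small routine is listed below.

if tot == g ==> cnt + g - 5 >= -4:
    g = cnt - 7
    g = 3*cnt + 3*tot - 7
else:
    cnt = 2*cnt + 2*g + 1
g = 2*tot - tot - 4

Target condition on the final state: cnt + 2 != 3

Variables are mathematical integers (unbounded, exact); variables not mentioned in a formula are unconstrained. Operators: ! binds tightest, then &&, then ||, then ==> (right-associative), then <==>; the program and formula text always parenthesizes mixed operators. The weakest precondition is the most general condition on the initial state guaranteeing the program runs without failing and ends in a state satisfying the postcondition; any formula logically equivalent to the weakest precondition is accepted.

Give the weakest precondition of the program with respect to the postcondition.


Working backward. After the program, the postcondition cnt + 2 != 3 must hold; in canonical form it is cnt != 1.
Before g := 2*tot - tot - 4: cnt != 1
Then branch requires cnt != 1; else branch requires 2*cnt + 2*g != 0.
Before the if: ((tot == g ==> cnt + g >= 1) ==> cnt != 1) && ((!(tot == g ==> cnt + g >= 1)) ==> 2*cnt + 2*g != 0)
Answer: WP = ((tot == g ==> cnt + g >= 1) ==> cnt != 1) && ((!(tot == g ==> cnt + g >= 1)) ==> 2*cnt + 2*g != 0)


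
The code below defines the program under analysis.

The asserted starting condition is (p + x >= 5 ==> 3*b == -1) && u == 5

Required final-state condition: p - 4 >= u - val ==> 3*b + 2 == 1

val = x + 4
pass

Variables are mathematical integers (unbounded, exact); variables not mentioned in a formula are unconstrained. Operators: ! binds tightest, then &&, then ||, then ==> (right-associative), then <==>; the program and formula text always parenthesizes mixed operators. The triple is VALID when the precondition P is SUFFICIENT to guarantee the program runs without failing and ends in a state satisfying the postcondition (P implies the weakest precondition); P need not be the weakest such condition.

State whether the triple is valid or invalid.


Working backward. After the program, the postcondition p - 4 >= u - val ==> 3*b + 2 == 1 must hold; in canonical form it is p + val >= u + 4 ==> 3*b == -1.
Before skip: p + val >= u + 4 ==> 3*b == -1
Before val := x + 4: p + x >= u ==> 3*b == -1
The weakest precondition is p + x >= u ==> 3*b == -1.
Check whether (p + x >= 5 ==> 3*b == -1) && u == 5 implies it.
Every state satisfying the precondition satisfies the weakest precondition: the implication holds.
Answer: valid


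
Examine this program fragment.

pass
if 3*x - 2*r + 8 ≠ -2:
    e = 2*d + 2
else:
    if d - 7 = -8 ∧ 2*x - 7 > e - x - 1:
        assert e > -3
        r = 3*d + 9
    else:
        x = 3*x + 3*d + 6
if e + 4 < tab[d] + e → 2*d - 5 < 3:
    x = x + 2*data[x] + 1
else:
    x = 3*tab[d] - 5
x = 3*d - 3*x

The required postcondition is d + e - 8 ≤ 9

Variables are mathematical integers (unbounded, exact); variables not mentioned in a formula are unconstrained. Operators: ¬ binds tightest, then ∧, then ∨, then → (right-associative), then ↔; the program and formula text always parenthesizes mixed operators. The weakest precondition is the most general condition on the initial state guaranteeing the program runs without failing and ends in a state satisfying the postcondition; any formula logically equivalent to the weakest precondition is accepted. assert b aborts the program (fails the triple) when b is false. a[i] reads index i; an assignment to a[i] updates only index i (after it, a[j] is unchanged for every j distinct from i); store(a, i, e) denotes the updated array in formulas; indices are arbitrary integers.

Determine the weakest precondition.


Working backward. After the program, the postcondition d + e - 8 ≤ 9 must hold; in canonical form it is d + e ≤ 17.
Before x := 3*d - 3*x: d + e ≤ 17
Then branch requires d + e ≤ 17; else branch requires d + e ≤ 17.
Before the if: ((tab[d] > 4 → 2*d < 8) → d + e ≤ 17) ∧ ((¬(tab[d] > 4 → 2*d < 8)) → d + e ≤ 17)
Then branch requires ((tab[d] > 4 → 2*d < 8) → 3*d ≤ 15) ∧ ((¬(tab[d] > 4 → 2*d < 8)) → 3*d ≤ 15); else branch requires ((d = -1 ∧ 3*x > e + 6) → (e > -3 ∧ ((tab[d] > 4 → 2*d < 8) → d + e ≤ 17) ∧ ((¬(tab[d] > 4 → 2*d < 8)) → d + e ≤ 17))) ∧ ((¬(d = -1 ∧ 3*x > e + 6)) → (((tab[d] > 4 → 2*d < 8) → d + e ≤ 17) ∧ ((¬(tab[d] > 4 → 2*d < 8)) → d + e ≤ 17))).
Before the if: (3*x ≠ 2*r - 10 → (((tab[d] > 4 → 2*d < 8) → 3*d ≤ 15) ∧ ((¬(tab[d] > 4 → 2*d < 8)) → 3*d ≤ 15))) ∧ ((¬(3*x ≠ 2*r - 10)) → (((d = -1 ∧ 3*x > e + 6) → (e > -3 ∧ ((tab[d] > 4 → 2*d < 8) → d + e ≤ 17) ∧ ((¬(tab[d] > 4 → 2*d < 8)) → d + e ≤ 17))) ∧ ((¬(d = -1 ∧ 3*x > e + 6)) → (((tab[d] > 4 → 2*d < 8) → d + e ≤ 17) ∧ ((¬(tab[d] > 4 → 2*d < 8)) → d + e ≤ 17)))))
Before skip: (3*x ≠ 2*r - 10 → (((tab[d] > 4 → 2*d < 8) → 3*d ≤ 15) ∧ ((¬(tab[d] > 4 → 2*d < 8)) → 3*d ≤ 15))) ∧ ((¬(3*x ≠ 2*r - 10)) → (((d = -1 ∧ 3*x > e + 6) → (e > -3 ∧ ((tab[d] > 4 → 2*d < 8) → d + e ≤ 17) ∧ ((¬(tab[d] > 4 → 2*d < 8)) → d + e ≤ 17))) ∧ ((¬(d = -1 ∧ 3*x > e + 6)) → (((tab[d] > 4 → 2*d < 8) → d + e ≤ 17) ∧ ((¬(tab[d] > 4 → 2*d < 8)) → d + e ≤ 17)))))
Answer: WP = (3*x ≠ 2*r - 10 → (((tab[d] > 4 → 2*d < 8) → 3*d ≤ 15) ∧ ((¬(tab[d] > 4 → 2*d < 8)) → 3*d ≤ 15))) ∧ ((¬(3*x ≠ 2*r - 10)) → (((d = -1 ∧ 3*x > e + 6) → (e > -3 ∧ ((tab[d] > 4 → 2*d < 8) → d + e ≤ 17) ∧ ((¬(tab[d] > 4 → 2*d < 8)) → d + e ≤ 17))) ∧ ((¬(d = -1 ∧ 3*x > e + 6)) → (((tab[d] > 4 → 2*d < 8) → d + e ≤ 17) ∧ ((¬(tab[d] > 4 → 2*d < 8)) → d + e ≤ 17)))))


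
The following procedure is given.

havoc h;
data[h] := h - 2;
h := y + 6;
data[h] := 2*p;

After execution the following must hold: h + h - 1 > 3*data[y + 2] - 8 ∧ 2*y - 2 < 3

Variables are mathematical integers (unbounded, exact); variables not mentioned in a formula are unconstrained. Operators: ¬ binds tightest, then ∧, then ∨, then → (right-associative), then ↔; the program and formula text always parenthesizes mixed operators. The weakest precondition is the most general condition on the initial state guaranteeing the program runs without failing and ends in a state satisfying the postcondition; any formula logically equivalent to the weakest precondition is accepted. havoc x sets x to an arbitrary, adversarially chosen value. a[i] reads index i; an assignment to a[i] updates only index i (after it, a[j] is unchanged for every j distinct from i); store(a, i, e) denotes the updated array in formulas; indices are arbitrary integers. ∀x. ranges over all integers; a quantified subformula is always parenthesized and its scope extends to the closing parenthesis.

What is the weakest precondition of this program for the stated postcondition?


Working backward. After the program, the postcondition h + h - 1 > 3*data[y + 2] - 8 ∧ 2*y - 2 < 3 must hold; in canonical form it is 2*h > 3*data[y + 2] - 7 ∧ 2*y < 5.
Before data[h] := 2*p: 2*h > 3*store(data, h, 2*p)[y + 2] - 7 ∧ 2*y < 5
Before h := y + 6: 2*y > 3*store(data, y + 6, 2*p)[y + 2] - 19 ∧ 2*y < 5
Before data[h] := h - 2: 2*y > 3*store(store(data, h, h - 2), y + 6, 2*p)[y + 2] - 19 ∧ 2*y < 5
Before havoc h: ∀h_1. (2*y > 3*store(store(data, h_1, h_1 - 2), y + 6, 2*p)[y + 2] - 19 ∧ 2*y < 5)
Answer: WP = ∀h_1. (2*y > 3*store(store(data, h_1, h_1 - 2), y + 6, 2*p)[y + 2] - 19 ∧ 2*y < 5)


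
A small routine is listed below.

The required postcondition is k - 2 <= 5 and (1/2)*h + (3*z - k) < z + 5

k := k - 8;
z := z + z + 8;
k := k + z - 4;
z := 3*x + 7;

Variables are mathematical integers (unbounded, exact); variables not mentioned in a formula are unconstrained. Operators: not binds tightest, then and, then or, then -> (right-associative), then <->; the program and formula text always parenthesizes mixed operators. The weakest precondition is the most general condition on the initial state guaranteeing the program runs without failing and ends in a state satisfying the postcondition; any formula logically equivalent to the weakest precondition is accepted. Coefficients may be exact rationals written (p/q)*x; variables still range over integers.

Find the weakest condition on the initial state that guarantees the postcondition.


Working backward. After the program, the postcondition k - 2 <= 5 and (1/2)*h + (3*z - k) < z + 5 must hold; in canonical form it is k <= 7 and (1/2)*h + 2*z < k + 5.
Before z := 3*x + 7: k <= 7 and (1/2)*h + 6*x < k - 9
Before k := k + z - 4: k + z <= 11 and (1/2)*h + 6*x < k + z - 13
Before z := z + z + 8: k + 2*z <= 3 and (1/2)*h + 6*x < k + 2*z - 5
Before k := k - 8: k + 2*z <= 11 and (1/2)*h + 6*x < k + 2*z - 13
Answer: WP = k + 2*z <= 11 and (1/2)*h + 6*x < k + 2*z - 13


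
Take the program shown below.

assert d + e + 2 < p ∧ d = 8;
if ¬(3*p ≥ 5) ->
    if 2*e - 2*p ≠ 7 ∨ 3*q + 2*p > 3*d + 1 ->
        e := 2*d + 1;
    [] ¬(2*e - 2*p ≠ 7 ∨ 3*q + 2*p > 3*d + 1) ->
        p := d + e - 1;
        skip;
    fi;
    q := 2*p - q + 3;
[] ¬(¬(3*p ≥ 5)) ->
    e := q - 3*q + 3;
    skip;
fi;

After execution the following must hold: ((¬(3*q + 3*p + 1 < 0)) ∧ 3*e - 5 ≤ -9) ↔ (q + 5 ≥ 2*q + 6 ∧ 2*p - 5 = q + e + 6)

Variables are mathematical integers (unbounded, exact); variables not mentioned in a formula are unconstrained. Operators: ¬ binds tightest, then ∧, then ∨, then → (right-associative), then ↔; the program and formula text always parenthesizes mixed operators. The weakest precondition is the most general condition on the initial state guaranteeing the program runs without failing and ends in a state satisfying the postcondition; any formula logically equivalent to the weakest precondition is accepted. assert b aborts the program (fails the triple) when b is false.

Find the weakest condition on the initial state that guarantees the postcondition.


Working backward. After the program, the postcondition ((¬(3*q + 3*p + 1 < 0)) ∧ 3*e - 5 ≤ -9) ↔ (q + 5 ≥ 2*q + 6 ∧ 2*p - 5 = q + e + 6) must hold; in canonical form it is ((¬(3*p + 3*q < -1)) ∧ 3*e ≤ -4) ↔ (q ≤ -1 ∧ 2*p = e + q + 11).
Then branch requires ((2*e ≠ 2*p + 7 ∨ 2*p + 3*q > 3*d + 1) → (((¬(9*p < 3*q - 10)) ∧ 6*d ≤ -7) ↔ (2*p ≤ q - 4 ∧ q = 2*d + 15))) ∧ ((¬(2*e ≠ 2*p + 7 ∨ 2*p + 3*q > 3*d + 1)) → (((¬(9*d + 9*e < 3*q - 1)) ∧ 3*e ≤ -4) ↔ (2*d + 2*e ≤ q - 2 ∧ q = e + 14))); else branch requires ((¬(3*p + 3*q < -1)) ∧ 6*q ≥ 13) ↔ (q ≤ -1 ∧ 2*p + q = 14).
Before the if: ((¬(3*p ≥ 5)) → (((2*e ≠ 2*p + 7 ∨ 2*p + 3*q > 3*d + 1) → (((¬(9*p < 3*q - 10)) ∧ 6*d ≤ -7) ↔ (2*p ≤ q - 4 ∧ q = 2*d + 15))) ∧ ((¬(2*e ≠ 2*p + 7 ∨ 2*p + 3*q > 3*d + 1)) → (((¬(9*d + 9*e < 3*q - 1)) ∧ 3*e ≤ -4) ↔ (2*d + 2*e ≤ q - 2 ∧ q = e + 14))))) ∧ (3*p ≥ 5 → (((¬(3*p + 3*q < -1)) ∧ 6*q ≥ 13) ↔ (q ≤ -1 ∧ 2*p + q = 14)))
Before assert d + e + 2 < p ∧ d = 8: d + e < p - 2 ∧ d = 8 ∧ ((¬(3*p ≥ 5)) → (((2*e ≠ 2*p + 7 ∨ 2*p + 3*q > 3*d + 1) → (((¬(9*p < 3*q - 10)) ∧ 6*d ≤ -7) ↔ (2*p ≤ q - 4 ∧ q = 2*d + 15))) ∧ ((¬(2*e ≠ 2*p + 7 ∨ 2*p + 3*q > 3*d + 1)) → (((¬(9*d + 9*e < 3*q - 1)) ∧ 3*e ≤ -4) ↔ (2*d + 2*e ≤ q - 2 ∧ q = e + 14))))) ∧ (3*p ≥ 5 → (((¬(3*p + 3*q < -1)) ∧ 6*q ≥ 13) ↔ (q ≤ -1 ∧ 2*p + q = 14)))
Answer: WP = d + e < p - 2 ∧ d = 8 ∧ ((¬(3*p ≥ 5)) → (((2*e ≠ 2*p + 7 ∨ 2*p + 3*q > 3*d + 1) → (((¬(9*p < 3*q - 10)) ∧ 6*d ≤ -7) ↔ (2*p ≤ q - 4 ∧ q = 2*d + 15))) ∧ ((¬(2*e ≠ 2*p + 7 ∨ 2*p + 3*q > 3*d + 1)) → (((¬(9*d + 9*e < 3*q - 1)) ∧ 3*e ≤ -4) ↔ (2*d + 2*e ≤ q - 2 ∧ q = e + 14))))) ∧ (3*p ≥ 5 → (((¬(3*p + 3*q < -1)) ∧ 6*q ≥ 13) ↔ (q ≤ -1 ∧ 2*p + q = 14)))


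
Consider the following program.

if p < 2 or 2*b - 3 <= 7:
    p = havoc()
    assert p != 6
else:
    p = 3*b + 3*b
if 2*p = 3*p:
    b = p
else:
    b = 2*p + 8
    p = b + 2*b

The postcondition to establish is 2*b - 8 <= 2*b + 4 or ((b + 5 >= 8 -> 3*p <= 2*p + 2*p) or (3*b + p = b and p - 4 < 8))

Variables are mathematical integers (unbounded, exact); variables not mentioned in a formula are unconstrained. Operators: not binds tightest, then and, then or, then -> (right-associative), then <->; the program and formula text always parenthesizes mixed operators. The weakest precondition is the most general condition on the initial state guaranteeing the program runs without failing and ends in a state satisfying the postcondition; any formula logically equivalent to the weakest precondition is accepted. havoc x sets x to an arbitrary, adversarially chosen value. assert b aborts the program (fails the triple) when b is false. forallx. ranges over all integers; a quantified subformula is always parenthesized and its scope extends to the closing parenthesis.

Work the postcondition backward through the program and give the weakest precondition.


Working backward. After the program, the postcondition 2*b - 8 <= 2*b + 4 or ((b + 5 >= 8 -> 3*p <= 2*p + 2*p) or (3*b + p = b and p - 4 < 8)) must hold; in canonical form it is true.
Then branch requires true; else branch requires true.
Before the if: true
Then branch requires forall p_1. p_1 != 6; else branch requires true.
Before the if: (p < 2 or 2*b <= 10) -> (forall p_1. p_1 != 6)
Answer: WP = (p < 2 or 2*b <= 10) -> (forall p_1. p_1 != 6)


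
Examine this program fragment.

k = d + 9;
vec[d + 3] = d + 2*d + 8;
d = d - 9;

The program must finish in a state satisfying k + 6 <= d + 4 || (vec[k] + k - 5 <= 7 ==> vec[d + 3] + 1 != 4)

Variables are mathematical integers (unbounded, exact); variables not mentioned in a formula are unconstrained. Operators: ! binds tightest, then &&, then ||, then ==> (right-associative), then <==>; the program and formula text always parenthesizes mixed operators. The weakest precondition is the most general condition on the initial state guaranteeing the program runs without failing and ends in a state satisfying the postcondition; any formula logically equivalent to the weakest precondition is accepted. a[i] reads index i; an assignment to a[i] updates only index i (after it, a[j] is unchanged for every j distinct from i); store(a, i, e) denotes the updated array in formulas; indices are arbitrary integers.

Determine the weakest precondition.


Working backward. After the program, the postcondition k + 6 <= d + 4 || (vec[k] + k - 5 <= 7 ==> vec[d + 3] + 1 != 4) must hold; in canonical form it is k <= d - 2 || (vec[k] + k <= 12 ==> vec[d + 3] != 3).
Before d := d - 9: k <= d - 11 || (vec[k] + k <= 12 ==> vec[d - 6] != 3)
Before vec[d + 3] := d + 2*d + 8: k <= d - 11 || (store(vec, d + 3, 3*d + 8)[k] + k <= 12 ==> store(vec, d + 3, 3*d + 8)[d - 6] != 3)
Before k := d + 9: store(vec, d + 3, 3*d + 8)[d + 9] + d <= 3 ==> store(vec, d + 3, 3*d + 8)[d - 6] != 3
Answer: WP = store(vec, d + 3, 3*d + 8)[d + 9] + d <= 3 ==> store(vec, d + 3, 3*d + 8)[d - 6] != 3


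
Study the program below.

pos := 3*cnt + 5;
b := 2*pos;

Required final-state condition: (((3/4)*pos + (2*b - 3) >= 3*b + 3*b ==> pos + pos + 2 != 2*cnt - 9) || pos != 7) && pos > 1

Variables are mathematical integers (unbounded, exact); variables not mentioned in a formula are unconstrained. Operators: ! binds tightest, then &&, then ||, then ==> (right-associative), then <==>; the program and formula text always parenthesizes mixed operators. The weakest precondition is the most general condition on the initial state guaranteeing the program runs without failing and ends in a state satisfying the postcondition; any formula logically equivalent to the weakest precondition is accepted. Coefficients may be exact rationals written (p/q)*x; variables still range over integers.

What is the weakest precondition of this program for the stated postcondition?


Working backward. After the program, the postcondition (((3/4)*pos + (2*b - 3) >= 3*b + 3*b ==> pos + pos + 2 != 2*cnt - 9) || pos != 7) && pos > 1 must hold; in canonical form it is (((3/4)*pos >= 4*b + 3 ==> 2*pos != 2*cnt - 11) || pos != 7) && pos > 1.
Before b := 2*pos: (((29/4)*pos <= -3 ==> 2*pos != 2*cnt - 11) || pos != 7) && pos > 1
Before pos := 3*cnt + 5: (((87/4)*cnt <= -157/4 ==> 4*cnt != -21) || 3*cnt != 2) && 3*cnt > -4
Answer: WP = (((87/4)*cnt <= -157/4 ==> 4*cnt != -21) || 3*cnt != 2) && 3*cnt > -4


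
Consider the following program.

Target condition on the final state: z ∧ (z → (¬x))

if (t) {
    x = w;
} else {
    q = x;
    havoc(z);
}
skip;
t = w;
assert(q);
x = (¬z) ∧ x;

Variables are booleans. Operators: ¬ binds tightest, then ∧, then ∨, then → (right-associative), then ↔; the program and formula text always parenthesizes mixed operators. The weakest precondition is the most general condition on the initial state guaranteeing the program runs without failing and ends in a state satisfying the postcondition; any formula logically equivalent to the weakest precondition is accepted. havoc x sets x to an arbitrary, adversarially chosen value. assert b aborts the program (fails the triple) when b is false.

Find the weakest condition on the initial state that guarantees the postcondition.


Working backward. After the program, z ∧ (z → (¬x)) must hold.
Before x := (¬z) ∧ x: z ∧ (z → (¬((¬z) ∧ x)))
Before assert q: q ∧ z ∧ (z → (¬((¬z) ∧ x)))
Before t := w: q ∧ z ∧ (z → (¬((¬z) ∧ x)))
Before skip: q ∧ z ∧ (z → (¬((¬z) ∧ x)))
Then branch requires q ∧ z ∧ (z → (¬((¬z) ∧ w))); else branch requires false.
Before the if: (t → (q ∧ z ∧ (z → (¬((¬z) ∧ w))))) ∧ t
Answer: WP = (t → (q ∧ z ∧ (z → (¬((¬z) ∧ w))))) ∧ t


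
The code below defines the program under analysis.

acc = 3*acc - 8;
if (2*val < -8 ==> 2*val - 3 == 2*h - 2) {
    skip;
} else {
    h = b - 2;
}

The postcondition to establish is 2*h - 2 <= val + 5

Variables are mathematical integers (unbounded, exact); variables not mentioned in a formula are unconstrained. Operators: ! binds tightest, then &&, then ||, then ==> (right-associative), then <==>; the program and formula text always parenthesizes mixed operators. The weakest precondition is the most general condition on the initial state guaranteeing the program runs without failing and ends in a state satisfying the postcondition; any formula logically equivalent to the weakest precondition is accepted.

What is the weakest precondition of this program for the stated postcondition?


Working backward. After the program, the postcondition 2*h - 2 <= val + 5 must hold; in canonical form it is 2*h <= val + 7.
Then branch requires 2*h <= val + 7; else branch requires 2*b <= val + 11.
Before the if: ((2*val < -8 ==> 2*val == 2*h + 1) ==> 2*h <= val + 7) && ((!(2*val < -8 ==> 2*val == 2*h + 1)) ==> 2*b <= val + 11)
Before acc := 3*acc - 8: ((2*val < -8 ==> 2*val == 2*h + 1) ==> 2*h <= val + 7) && ((!(2*val < -8 ==> 2*val == 2*h + 1)) ==> 2*b <= val + 11)
Answer: WP = ((2*val < -8 ==> 2*val == 2*h + 1) ==> 2*h <= val + 7) && ((!(2*val < -8 ==> 2*val == 2*h + 1)) ==> 2*b <= val + 11)


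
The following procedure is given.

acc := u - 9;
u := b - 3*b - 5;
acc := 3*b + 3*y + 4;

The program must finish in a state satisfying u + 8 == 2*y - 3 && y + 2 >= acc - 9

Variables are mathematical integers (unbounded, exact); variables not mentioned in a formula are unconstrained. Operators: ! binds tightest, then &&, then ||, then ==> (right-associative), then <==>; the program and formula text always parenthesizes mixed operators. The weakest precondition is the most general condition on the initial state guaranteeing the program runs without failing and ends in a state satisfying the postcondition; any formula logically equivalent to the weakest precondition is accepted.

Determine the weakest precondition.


Working backward. After the program, the postcondition u + 8 == 2*y - 3 && y + 2 >= acc - 9 must hold; in canonical form it is u == 2*y - 11 && y >= acc - 11.
Before acc := 3*b + 3*y + 4: u == 2*y - 11 && 3*b + 2*y <= 7
Before u := b - 3*b - 5: 2*b + 2*y == 6 && 3*b + 2*y <= 7
Before acc := u - 9: 2*b + 2*y == 6 && 3*b + 2*y <= 7
Answer: WP = 2*b + 2*y == 6 && 3*b + 2*y <= 7


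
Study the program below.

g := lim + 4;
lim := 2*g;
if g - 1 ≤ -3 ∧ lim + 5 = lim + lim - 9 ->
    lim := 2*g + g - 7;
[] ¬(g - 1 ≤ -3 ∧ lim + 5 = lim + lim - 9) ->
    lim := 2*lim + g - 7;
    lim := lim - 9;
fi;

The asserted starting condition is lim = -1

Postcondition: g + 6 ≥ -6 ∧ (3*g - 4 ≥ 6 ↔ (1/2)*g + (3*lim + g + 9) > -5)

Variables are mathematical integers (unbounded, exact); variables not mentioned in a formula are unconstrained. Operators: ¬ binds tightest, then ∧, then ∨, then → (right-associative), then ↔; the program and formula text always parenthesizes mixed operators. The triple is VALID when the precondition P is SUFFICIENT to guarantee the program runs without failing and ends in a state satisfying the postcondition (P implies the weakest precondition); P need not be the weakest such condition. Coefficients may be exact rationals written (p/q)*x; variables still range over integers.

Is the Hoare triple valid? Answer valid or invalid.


Working backward. After the program, the postcondition g + 6 ≥ -6 ∧ (3*g - 4 ≥ 6 ↔ (1/2)*g + (3*lim + g + 9) > -5) must hold; in canonical form it is g ≥ -12 ∧ (3*g ≥ 10 ↔ (3/2)*g + 3*lim > -14).
Then branch requires g ≥ -12 ∧ (3*g ≥ 10 ↔ (21/2)*g > 7); else branch requires g ≥ -12 ∧ (3*g ≥ 10 ↔ (9/2)*g + 6*lim > 34).
Before the if: ((g ≤ -2 ∧ lim = 14) → (g ≥ -12 ∧ (3*g ≥ 10 ↔ (21/2)*g > 7))) ∧ ((¬(g ≤ -2 ∧ lim = 14)) → (g ≥ -12 ∧ (3*g ≥ 10 ↔ (9/2)*g + 6*lim > 34)))
Before lim := 2*g: ((g ≤ -2 ∧ 2*g = 14) → (g ≥ -12 ∧ (3*g ≥ 10 ↔ (21/2)*g > 7))) ∧ ((¬(g ≤ -2 ∧ 2*g = 14)) → (g ≥ -12 ∧ (3*g ≥ 10 ↔ (33/2)*g > 34)))
Before g := lim + 4: ((lim ≤ -6 ∧ 2*lim = 6) → (lim ≥ -16 ∧ (3*lim ≥ -2 ↔ (21/2)*lim > -35))) ∧ ((¬(lim ≤ -6 ∧ 2*lim = 6)) → (lim ≥ -16 ∧ (3*lim ≥ -2 ↔ (33/2)*lim > -32)))
The weakest precondition is ((lim ≤ -6 ∧ 2*lim = 6) → (lim ≥ -16 ∧ (3*lim ≥ -2 ↔ (21/2)*lim > -35))) ∧ ((¬(lim ≤ -6 ∧ 2*lim = 6)) → (lim ≥ -16 ∧ (3*lim ≥ -2 ↔ (33/2)*lim > -32))).
Check whether lim = -1 implies it.
Countermodel: at the initial state lim = -1, the precondition holds but the weakest precondition fails.
Answer: invalid


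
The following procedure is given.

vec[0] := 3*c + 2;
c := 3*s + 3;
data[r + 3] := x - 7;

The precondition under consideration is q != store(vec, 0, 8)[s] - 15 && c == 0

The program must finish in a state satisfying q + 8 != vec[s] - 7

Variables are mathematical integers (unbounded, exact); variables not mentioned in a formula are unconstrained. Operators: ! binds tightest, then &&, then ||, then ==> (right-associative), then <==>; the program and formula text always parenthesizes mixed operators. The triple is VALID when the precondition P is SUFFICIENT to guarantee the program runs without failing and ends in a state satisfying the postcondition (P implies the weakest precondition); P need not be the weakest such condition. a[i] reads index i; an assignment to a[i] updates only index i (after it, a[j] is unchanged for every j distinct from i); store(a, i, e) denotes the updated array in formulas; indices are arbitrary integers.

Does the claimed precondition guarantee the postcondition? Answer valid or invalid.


Working backward. After the program, the postcondition q + 8 != vec[s] - 7 must hold; in canonical form it is q != vec[s] - 15.
Before data[r + 3] := x - 7: q != vec[s] - 15
Before c := 3*s + 3: q != vec[s] - 15
Before vec[0] := 3*c + 2: q != store(vec, 0, 3*c + 2)[s] - 15
The weakest precondition is q != store(vec, 0, 3*c + 2)[s] - 15.
Check whether q != store(vec, 0, 8)[s] - 15 && c == 0 implies it.
Countermodel: at the initial state c = 0, q = -13, s = 0, vec = {[0] = 3, elsewhere 3}, the precondition holds but the weakest precondition fails.
Answer: invalid


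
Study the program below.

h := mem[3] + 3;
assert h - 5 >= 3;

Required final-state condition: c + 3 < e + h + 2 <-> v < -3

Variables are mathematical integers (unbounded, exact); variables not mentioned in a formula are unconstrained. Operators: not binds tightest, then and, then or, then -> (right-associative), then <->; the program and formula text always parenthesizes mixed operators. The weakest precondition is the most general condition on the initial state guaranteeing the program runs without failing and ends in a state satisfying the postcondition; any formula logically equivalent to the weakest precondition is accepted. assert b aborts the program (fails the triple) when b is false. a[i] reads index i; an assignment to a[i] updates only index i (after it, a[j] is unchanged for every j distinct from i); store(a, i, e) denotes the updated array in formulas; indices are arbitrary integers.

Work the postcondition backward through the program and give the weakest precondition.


Working backward. After the program, the postcondition c + 3 < e + h + 2 <-> v < -3 must hold; in canonical form it is c < e + h - 1 <-> v < -3.
Before assert h - 5 >= 3: h >= 8 and (c < e + h - 1 <-> v < -3)
Before h := mem[3] + 3: mem[3] >= 5 and (c < mem[3] + e + 2 <-> v < -3)
Answer: WP = mem[3] >= 5 and (c < mem[3] + e + 2 <-> v < -3)


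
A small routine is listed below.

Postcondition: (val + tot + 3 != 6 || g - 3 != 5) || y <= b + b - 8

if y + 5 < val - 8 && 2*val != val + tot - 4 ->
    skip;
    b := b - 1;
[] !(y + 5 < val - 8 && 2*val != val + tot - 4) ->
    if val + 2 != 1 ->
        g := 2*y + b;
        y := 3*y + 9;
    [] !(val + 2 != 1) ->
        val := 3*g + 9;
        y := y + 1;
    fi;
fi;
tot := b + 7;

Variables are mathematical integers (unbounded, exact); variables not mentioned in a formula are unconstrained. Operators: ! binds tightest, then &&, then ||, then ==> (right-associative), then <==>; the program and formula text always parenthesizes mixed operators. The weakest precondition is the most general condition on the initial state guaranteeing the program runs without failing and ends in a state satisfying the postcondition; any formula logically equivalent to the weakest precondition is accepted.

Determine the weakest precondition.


Working backward. After the program, the postcondition (val + tot + 3 != 6 || g - 3 != 5) || y <= b + b - 8 must hold; in canonical form it is tot + val != 3 || g != 8 || y <= 2*b - 8.
Before tot := b + 7: b + val != -4 || g != 8 || y <= 2*b - 8
Then branch requires b + val != -3 || g != 8 || y <= 2*b - 10; else branch requires (val != -1 ==> (b + val != -4 || b + 2*y != 8 || 3*y <= 2*b - 17)) && ((!(val != -1)) ==> (b + 3*g != -13 || g != 8 || y <= 2*b - 9)).
Before the if: ((y < val - 13 && val != tot - 4) ==> (b + val != -3 || g != 8 || y <= 2*b - 10)) && ((!(y < val - 13 && val != tot - 4)) ==> ((val != -1 ==> (b + val != -4 || b + 2*y != 8 || 3*y <= 2*b - 17)) && ((!(val != -1)) ==> (b + 3*g != -13 || g != 8 || y <= 2*b - 9))))
Answer: WP = ((y < val - 13 && val != tot - 4) ==> (b + val != -3 || g != 8 || y <= 2*b - 10)) && ((!(y < val - 13 && val != tot - 4)) ==> ((val != -1 ==> (b + val != -4 || b + 2*y != 8 || 3*y <= 2*b - 17)) && ((!(val != -1)) ==> (b + 3*g != -13 || g != 8 || y <= 2*b - 9))))


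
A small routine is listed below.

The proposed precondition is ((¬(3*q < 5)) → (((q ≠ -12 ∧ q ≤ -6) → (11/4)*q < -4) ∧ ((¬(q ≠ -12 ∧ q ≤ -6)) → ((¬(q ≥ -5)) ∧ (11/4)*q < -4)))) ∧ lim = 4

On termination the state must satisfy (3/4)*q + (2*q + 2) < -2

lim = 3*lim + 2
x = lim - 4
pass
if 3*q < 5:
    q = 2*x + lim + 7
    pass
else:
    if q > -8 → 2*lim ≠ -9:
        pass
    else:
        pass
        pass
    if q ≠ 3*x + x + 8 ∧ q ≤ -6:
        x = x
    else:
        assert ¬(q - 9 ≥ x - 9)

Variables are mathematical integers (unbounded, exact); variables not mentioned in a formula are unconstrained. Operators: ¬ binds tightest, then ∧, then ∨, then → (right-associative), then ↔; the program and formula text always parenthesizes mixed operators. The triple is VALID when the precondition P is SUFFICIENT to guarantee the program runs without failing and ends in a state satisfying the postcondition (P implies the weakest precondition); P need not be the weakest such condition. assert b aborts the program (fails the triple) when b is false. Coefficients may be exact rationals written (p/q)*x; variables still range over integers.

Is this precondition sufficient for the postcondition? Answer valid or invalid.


Working backward. After the program, the postcondition (3/4)*q + (2*q + 2) < -2 must hold; in canonical form it is (11/4)*q < -4.
Then branch requires (11/4)*lim + (11/2)*x < -93/4; else branch requires ((q > -8 → 2*lim ≠ -9) → (((q ≠ 4*x + 8 ∧ q ≤ -6) → (11/4)*q < -4) ∧ ((¬(q ≠ 4*x + 8 ∧ q ≤ -6)) → ((¬(q ≥ x)) ∧ (11/4)*q < -4)))) ∧ ((¬(q > -8 → 2*lim ≠ -9)) → (((q ≠ 4*x + 8 ∧ q ≤ -6) → (11/4)*q < -4) ∧ ((¬(q ≠ 4*x + 8 ∧ q ≤ -6)) → ((¬(q ≥ x)) ∧ (11/4)*q < -4)))).
Before the if: (3*q < 5 → (11/4)*lim + (11/2)*x < -93/4) ∧ ((¬(3*q < 5)) → (((q > -8 → 2*lim ≠ -9) → (((q ≠ 4*x + 8 ∧ q ≤ -6) → (11/4)*q < -4) ∧ ((¬(q ≠ 4*x + 8 ∧ q ≤ -6)) → ((¬(q ≥ x)) ∧ (11/4)*q < -4)))) ∧ ((¬(q > -8 → 2*lim ≠ -9)) → (((q ≠ 4*x + 8 ∧ q ≤ -6) → (11/4)*q < -4) ∧ ((¬(q ≠ 4*x + 8 ∧ q ≤ -6)) → ((¬(q ≥ x)) ∧ (11/4)*q < -4))))))
Before skip: (3*q < 5 → (11/4)*lim + (11/2)*x < -93/4) ∧ ((¬(3*q < 5)) → (((q > -8 → 2*lim ≠ -9) → (((q ≠ 4*x + 8 ∧ q ≤ -6) → (11/4)*q < -4) ∧ ((¬(q ≠ 4*x + 8 ∧ q ≤ -6)) → ((¬(q ≥ x)) ∧ (11/4)*q < -4)))) ∧ ((¬(q > -8 → 2*lim ≠ -9)) → (((q ≠ 4*x + 8 ∧ q ≤ -6) → (11/4)*q < -4) ∧ ((¬(q ≠ 4*x + 8 ∧ q ≤ -6)) → ((¬(q ≥ x)) ∧ (11/4)*q < -4))))))
Before x := lim - 4: (3*q < 5 → (33/4)*lim < -5/4) ∧ ((¬(3*q < 5)) → (((q > -8 → 2*lim ≠ -9) → (((q ≠ 4*lim - 8 ∧ q ≤ -6) → (11/4)*q < -4) ∧ ((¬(q ≠ 4*lim - 8 ∧ q ≤ -6)) → ((¬(q ≥ lim - 4)) ∧ (11/4)*q < -4)))) ∧ ((¬(q > -8 → 2*lim ≠ -9)) → (((q ≠ 4*lim - 8 ∧ q ≤ -6) → (11/4)*q < -4) ∧ ((¬(q ≠ 4*lim - 8 ∧ q ≤ -6)) → ((¬(q ≥ lim - 4)) ∧ (11/4)*q < -4))))))
Before lim := 3*lim + 2: (3*q < 5 → (99/4)*lim < -71/4) ∧ ((¬(3*q < 5)) → (((q > -8 → 6*lim ≠ -13) → (((q ≠ 12*lim ∧ q ≤ -6) → (11/4)*q < -4) ∧ ((¬(q ≠ 12*lim ∧ q ≤ -6)) → ((¬(q ≥ 3*lim - 2)) ∧ (11/4)*q < -4)))) ∧ ((¬(q > -8 → 6*lim ≠ -13)) → (((q ≠ 12*lim ∧ q ≤ -6) → (11/4)*q < -4) ∧ ((¬(q ≠ 12*lim ∧ q ≤ -6)) → ((¬(q ≥ 3*lim - 2)) ∧ (11/4)*q < -4))))))
The weakest precondition is (3*q < 5 → (99/4)*lim < -71/4) ∧ ((¬(3*q < 5)) → (((q > -8 → 6*lim ≠ -13) → (((q ≠ 12*lim ∧ q ≤ -6) → (11/4)*q < -4) ∧ ((¬(q ≠ 12*lim ∧ q ≤ -6)) → ((¬(q ≥ 3*lim - 2)) ∧ (11/4)*q < -4)))) ∧ ((¬(q > -8 → 6*lim ≠ -13)) → (((q ≠ 12*lim ∧ q ≤ -6) → (11/4)*q < -4) ∧ ((¬(q ≠ 12*lim ∧ q ≤ -6)) → ((¬(q ≥ 3*lim - 2)) ∧ (11/4)*q < -4)))))).
Check whether ((¬(3*q < 5)) → (((q ≠ -12 ∧ q ≤ -6) → (11/4)*q < -4) ∧ ((¬(q ≠ -12 ∧ q ≤ -6)) → ((¬(q ≥ -5)) ∧ (11/4)*q < -4)))) ∧ lim = 4 implies it.
Countermodel: at the initial state lim = 4, q = -6, the precondition holds but the weakest precondition fails.
Answer: invalid
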